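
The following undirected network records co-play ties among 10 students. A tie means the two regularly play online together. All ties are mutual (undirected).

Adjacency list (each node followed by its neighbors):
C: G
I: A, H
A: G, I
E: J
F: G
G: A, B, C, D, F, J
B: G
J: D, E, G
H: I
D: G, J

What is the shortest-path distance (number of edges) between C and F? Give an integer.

2

One shortest route is C – G – F, which uses 2 edges, and C and F are not directly tied, so nothing shorter exists. So d(C,F) = 2.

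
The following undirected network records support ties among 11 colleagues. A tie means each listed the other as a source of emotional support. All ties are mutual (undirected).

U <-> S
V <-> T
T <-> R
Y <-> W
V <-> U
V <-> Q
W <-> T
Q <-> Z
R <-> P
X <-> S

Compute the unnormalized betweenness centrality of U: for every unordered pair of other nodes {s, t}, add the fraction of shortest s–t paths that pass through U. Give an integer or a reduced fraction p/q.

16

Pairs whose geodesics pass through U — X–Q: 1; X–V: 1; X–Z: 1; X–T: 1; X–Y: 1; X–P: 1; X–R: 1; X–W: 1; Q–S: 1; V–S: 1; Z–S: 1; T–S: 1; Y–S: 1; S–P: 1 … (+2 more pairs).
All other pairs contribute 0.
Summing the contributions gives betweenness(U) = 16.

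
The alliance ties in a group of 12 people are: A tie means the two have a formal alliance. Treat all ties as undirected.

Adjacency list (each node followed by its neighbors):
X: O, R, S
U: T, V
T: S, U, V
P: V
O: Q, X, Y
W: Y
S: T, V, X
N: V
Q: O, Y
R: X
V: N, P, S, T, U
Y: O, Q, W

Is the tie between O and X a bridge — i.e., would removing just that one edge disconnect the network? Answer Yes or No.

Yes

Without the O–X edge there is no alternate route between O and X, so the network disconnects. It is a bridge.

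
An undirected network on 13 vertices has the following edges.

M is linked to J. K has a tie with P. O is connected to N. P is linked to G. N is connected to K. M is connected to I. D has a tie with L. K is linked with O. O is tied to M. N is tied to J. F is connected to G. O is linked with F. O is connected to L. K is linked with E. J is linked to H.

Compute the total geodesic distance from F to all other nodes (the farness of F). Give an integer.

28

Distances from F: D:3, E:3, G:1, H:4, I:3, J:3, K:2, L:2, M:2, N:2, O:1, P:2.
Sum = 3 + 3 + 1 + 4 + 3 + 3 + 2 + 2 + 2 + 2 + 1 + 2 = 28.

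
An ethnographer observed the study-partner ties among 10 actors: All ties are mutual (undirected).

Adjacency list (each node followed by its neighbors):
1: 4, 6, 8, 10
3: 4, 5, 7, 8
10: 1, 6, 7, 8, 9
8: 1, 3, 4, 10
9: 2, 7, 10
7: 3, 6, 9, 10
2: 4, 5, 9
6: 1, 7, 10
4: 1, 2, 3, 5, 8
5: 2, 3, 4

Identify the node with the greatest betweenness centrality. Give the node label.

4

Unnormalized betweenness of each node: 1:91/30, 2:11/5, 3:39/10, 4:86/15, 5:1/2, 6:1/2, 7:121/30, 8:19/10, 9:43/15, 10:13/3.
4 has the largest value, 86/15, making it the main broker — the node through which the most shortest paths run.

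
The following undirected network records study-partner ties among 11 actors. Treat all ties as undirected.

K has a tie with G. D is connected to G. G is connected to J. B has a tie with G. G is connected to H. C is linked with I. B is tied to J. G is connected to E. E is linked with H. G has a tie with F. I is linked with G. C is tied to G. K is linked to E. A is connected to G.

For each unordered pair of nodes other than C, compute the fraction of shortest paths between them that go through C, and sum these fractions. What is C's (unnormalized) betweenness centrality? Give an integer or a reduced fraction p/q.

0

No shortest path between any pair of other nodes passes through C.
Summing the contributions gives betweenness(C) = 0.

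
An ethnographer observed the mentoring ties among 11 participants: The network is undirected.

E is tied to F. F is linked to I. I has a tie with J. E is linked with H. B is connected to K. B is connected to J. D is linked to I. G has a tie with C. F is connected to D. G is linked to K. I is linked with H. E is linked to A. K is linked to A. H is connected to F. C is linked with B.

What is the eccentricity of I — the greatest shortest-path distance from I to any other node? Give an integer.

Distances from I: A:3, B:2, C:3, D:1, E:2, F:1, G:4, H:1, J:1, K:3.
The largest is 4 (to G), so the eccentricity of I is 4.

4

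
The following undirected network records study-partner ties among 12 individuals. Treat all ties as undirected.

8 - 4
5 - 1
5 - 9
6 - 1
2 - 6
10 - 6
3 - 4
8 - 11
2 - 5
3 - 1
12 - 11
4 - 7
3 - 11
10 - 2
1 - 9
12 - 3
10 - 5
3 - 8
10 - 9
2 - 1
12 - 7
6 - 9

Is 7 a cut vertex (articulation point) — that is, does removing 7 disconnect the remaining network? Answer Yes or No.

No

Even without 7, every remaining node can still reach every other (the residual graph is connected), so 7 is not a cut vertex.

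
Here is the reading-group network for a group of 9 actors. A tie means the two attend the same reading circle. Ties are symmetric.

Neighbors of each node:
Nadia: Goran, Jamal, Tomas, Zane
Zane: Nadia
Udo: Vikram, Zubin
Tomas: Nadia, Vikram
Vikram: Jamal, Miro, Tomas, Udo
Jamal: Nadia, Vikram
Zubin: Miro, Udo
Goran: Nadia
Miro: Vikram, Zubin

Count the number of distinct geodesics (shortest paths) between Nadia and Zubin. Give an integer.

4

The shortest distance is 4. The length-4 paths are: Nadia–Tomas–Vikram–Udo–Zubin; Nadia–Jamal–Vikram–Udo–Zubin; Nadia–Tomas–Vikram–Miro–Zubin; Nadia–Jamal–Vikram–Miro–Zubin.
That gives 4 distinct shortest paths.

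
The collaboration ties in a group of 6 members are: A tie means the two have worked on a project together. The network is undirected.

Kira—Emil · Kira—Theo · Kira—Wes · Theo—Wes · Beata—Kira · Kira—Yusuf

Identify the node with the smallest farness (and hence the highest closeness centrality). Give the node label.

Farness (sum of distances to all others) for each node — Beata:9, Emil:9, Kira:5, Theo:8, Wes:8, Yusuf:9.
The smallest farness is 5, for Kira, so Kira has the highest closeness.

Kira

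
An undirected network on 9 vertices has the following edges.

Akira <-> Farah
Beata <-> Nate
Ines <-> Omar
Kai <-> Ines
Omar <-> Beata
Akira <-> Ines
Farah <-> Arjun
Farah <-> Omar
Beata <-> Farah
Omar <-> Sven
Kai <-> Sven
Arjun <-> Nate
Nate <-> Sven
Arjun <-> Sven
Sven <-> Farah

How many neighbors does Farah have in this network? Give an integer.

5

Farah is directly tied to Akira, Arjun, Beata, Omar, and Sven. That is 5 neighbors, so the degree of Farah is 5.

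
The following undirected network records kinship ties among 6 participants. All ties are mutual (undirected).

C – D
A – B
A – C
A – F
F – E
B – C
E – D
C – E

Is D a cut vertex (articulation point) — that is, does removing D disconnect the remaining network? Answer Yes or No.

No

Even without D, every remaining node can still reach every other (the residual graph is connected), so D is not a cut vertex.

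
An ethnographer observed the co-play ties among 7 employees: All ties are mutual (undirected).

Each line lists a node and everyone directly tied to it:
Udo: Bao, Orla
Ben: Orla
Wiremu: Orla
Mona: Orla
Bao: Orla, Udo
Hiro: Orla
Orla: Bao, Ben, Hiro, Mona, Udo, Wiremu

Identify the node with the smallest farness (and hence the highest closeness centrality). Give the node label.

Orla

Farness (sum of distances to all others) for each node — Bao:10, Ben:11, Hiro:11, Mona:11, Orla:6, Udo:10, Wiremu:11.
The smallest farness is 6, for Orla, so Orla has the highest closeness.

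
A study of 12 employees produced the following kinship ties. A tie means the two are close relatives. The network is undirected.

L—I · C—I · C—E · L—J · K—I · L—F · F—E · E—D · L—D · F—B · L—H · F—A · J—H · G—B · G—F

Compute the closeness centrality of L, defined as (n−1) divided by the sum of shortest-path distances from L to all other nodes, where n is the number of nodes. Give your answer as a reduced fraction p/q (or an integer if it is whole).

11/17

Distances from L: A:2, B:2, C:2, D:1, E:2, F:1, G:2, H:1, I:1, J:1, K:2. Sum = 17.
n = 12, so closeness = 11/17.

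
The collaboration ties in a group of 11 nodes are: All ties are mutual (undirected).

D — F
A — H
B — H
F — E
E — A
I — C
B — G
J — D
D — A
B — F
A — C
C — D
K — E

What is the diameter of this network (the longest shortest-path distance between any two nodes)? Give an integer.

5

Eccentricity of each node (its greatest distance to any other): A:3, B:4, C:4, D:3, E:3, F:3, G:5, H:3, I:5, J:4, K:4.
The maximum eccentricity is 5, realized for instance by the pair G–I via G – B – H – A – C – I. So the diameter is 5.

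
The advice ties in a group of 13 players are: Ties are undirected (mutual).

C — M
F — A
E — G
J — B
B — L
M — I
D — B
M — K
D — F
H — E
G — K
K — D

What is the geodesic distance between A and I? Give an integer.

One shortest route is A – F – D – K – M – I, which uses 5 edges, and at distance 4 from A we only reach {G, J, L, M}, which does not include I. So d(A,I) = 5.

5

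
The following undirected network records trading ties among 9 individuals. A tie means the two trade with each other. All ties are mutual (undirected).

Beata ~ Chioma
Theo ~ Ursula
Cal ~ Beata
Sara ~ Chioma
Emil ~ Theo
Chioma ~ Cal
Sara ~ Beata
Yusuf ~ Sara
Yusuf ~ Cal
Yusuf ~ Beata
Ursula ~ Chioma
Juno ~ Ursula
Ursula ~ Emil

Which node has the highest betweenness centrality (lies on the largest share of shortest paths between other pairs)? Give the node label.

Ursula

Unnormalized betweenness of each node: Beata:2, Cal:5/3, Chioma:49/3, Emil:0, Juno:0, Sara:5/3, Theo:0, Ursula:17, Yusuf:1/3.
Ursula has the largest value, 17, making it the main broker — the node through which the most shortest paths run.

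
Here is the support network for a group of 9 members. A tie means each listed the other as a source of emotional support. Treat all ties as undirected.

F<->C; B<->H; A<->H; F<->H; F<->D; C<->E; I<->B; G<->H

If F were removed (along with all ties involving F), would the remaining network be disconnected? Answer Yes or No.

Yes

Removing F leaves {D} with no path to {A, B, G, H, and I}, so the network splits into 3 components. F is a cut vertex.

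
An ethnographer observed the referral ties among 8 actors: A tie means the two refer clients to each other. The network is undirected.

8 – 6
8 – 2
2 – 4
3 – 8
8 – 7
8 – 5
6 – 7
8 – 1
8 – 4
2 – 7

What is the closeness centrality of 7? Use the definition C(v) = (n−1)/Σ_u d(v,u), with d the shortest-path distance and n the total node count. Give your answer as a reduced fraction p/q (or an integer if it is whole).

Distances from 7: 1:2, 2:1, 3:2, 4:2, 5:2, 6:1, 8:1. Sum = 11.
n = 8, so closeness = 7/11.

7/11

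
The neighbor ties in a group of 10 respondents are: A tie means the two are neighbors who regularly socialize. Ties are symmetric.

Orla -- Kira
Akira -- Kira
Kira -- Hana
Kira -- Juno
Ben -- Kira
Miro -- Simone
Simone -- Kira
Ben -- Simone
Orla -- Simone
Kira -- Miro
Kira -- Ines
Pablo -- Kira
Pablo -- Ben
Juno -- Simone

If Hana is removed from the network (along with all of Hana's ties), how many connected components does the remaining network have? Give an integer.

1

Hana's neighbors (Kira) remain reachable from one another through other ties, so the rest of the network stays in one piece.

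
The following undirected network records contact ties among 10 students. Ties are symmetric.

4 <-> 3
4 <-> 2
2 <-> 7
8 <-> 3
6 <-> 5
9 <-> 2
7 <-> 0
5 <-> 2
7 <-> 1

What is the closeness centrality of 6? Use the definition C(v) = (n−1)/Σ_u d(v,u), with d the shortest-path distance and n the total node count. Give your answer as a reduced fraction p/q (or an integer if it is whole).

9/29

Distances from 6: 0:4, 1:4, 2:2, 3:4, 4:3, 5:1, 7:3, 8:5, 9:3. Sum = 29.
n = 10, so closeness = 9/29.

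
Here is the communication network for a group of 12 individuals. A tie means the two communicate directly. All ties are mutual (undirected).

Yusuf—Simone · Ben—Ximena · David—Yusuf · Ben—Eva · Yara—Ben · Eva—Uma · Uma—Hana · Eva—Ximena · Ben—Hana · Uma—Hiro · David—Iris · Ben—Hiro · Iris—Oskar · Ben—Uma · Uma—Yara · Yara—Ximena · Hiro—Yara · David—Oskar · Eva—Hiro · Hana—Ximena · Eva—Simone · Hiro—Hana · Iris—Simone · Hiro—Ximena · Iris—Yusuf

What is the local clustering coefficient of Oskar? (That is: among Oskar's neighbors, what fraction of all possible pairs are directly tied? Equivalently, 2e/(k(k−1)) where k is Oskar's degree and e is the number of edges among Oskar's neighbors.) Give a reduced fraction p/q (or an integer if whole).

1

Oskar's neighbors: David and Iris (k = 2).
Possible neighbor pairs: C(2,2) = 1. Edges among them: David–Iris → e = 1.
Clustering(Oskar) = 1/1.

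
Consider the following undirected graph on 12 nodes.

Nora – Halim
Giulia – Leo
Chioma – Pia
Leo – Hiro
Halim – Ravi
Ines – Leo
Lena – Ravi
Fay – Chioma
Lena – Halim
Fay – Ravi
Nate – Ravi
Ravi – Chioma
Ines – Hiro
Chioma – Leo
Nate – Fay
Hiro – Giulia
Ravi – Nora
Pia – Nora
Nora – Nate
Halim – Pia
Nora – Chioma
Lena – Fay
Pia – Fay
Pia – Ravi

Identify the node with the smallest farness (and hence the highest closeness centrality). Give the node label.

Farness (sum of distances to all others) for each node — Chioma:17, Fay:20, Giulia:30, Halim:25, Hiro:29, Ines:30, Lena:26, Leo:21, Nate:26, Nora:20, Pia:20, Ravi:18.
The smallest farness is 17, for Chioma, so Chioma has the highest closeness.

Chioma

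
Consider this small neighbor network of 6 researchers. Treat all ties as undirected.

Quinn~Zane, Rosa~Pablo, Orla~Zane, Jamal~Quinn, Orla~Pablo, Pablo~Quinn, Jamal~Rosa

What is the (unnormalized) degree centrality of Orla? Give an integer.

2

Orla is directly tied to Pablo and Zane. That is 2 neighbors, so the degree of Orla is 2.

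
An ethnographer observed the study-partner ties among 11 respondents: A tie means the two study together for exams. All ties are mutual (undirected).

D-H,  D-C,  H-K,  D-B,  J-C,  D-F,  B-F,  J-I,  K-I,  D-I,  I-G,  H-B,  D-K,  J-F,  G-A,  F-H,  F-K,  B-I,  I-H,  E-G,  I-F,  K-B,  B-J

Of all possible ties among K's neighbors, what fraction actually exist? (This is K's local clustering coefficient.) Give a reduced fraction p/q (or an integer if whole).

K's neighbors: B, D, F, H, and I (k = 5).
Possible neighbor pairs: C(5,2) = 10. Edges among them: B–D, B–F, B–H, B–I, D–F, D–H, D–I, F–H, F–I, H–I → e = 10.
Clustering(K) = 10/10 = 1.

1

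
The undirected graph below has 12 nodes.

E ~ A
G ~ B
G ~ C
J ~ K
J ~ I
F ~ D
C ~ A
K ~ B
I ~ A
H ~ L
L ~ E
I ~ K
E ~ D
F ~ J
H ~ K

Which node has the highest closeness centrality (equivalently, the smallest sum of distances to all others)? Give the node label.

K

Farness (sum of distances to all others) for each node — A:22, B:27, C:28, D:28, E:24, F:28, G:30, H:26, I:22, J:23, K:21, L:27.
The smallest farness is 21, for K, so K has the highest closeness.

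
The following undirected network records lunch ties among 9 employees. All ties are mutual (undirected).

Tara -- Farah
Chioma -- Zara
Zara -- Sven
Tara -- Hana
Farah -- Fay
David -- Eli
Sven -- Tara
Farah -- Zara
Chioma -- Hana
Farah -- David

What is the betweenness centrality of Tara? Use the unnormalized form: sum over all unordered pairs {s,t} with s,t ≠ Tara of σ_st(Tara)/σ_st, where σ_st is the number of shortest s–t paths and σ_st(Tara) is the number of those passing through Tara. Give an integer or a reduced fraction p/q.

Pairs whose geodesics pass through Tara — Fay–Sven: 1/2; Fay–Hana: 1; Eli–Sven: 1/2; Eli–Hana: 1; Sven–Farah: 1/2; Sven–Hana: 1; Sven–David: 1/2; Farah–Hana: 1; Hana–David: 1.
All other pairs contribute 0.
Summing the contributions gives betweenness(Tara) = 7.

7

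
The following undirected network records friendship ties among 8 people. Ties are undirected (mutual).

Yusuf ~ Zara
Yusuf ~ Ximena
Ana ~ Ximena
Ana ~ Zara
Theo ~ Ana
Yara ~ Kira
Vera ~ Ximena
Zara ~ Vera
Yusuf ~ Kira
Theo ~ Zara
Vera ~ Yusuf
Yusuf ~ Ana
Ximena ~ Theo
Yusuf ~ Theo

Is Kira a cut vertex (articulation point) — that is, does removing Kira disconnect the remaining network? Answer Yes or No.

Removing Kira leaves {Yara} with no path to {Ana, Theo, Vera, Ximena, Yusuf, and Zara}, so the network splits into 2 components. Kira is a cut vertex.

Yes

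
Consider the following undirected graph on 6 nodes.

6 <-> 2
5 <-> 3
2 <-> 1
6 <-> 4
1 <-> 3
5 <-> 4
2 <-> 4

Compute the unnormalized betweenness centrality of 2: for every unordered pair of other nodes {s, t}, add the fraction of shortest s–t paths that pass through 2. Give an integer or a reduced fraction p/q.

Pairs whose geodesics pass through 2 — 6–1: 1; 6–3: 1/2; 1–4: 1.
All other pairs contribute 0.
Summing the contributions gives betweenness(2) = 5/2.

5/2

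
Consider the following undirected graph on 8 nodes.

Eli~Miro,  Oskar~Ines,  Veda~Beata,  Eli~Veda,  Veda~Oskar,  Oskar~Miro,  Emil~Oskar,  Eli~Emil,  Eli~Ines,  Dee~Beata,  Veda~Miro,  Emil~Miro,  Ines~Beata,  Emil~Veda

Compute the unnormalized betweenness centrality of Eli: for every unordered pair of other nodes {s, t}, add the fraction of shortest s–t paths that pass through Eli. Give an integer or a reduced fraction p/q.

4/3

Pairs whose geodesics pass through Eli — Ines–Veda: 1/3; Ines–Emil: 1/2; Ines–Miro: 1/2.
All other pairs contribute 0.
Summing the contributions gives betweenness(Eli) = 4/3.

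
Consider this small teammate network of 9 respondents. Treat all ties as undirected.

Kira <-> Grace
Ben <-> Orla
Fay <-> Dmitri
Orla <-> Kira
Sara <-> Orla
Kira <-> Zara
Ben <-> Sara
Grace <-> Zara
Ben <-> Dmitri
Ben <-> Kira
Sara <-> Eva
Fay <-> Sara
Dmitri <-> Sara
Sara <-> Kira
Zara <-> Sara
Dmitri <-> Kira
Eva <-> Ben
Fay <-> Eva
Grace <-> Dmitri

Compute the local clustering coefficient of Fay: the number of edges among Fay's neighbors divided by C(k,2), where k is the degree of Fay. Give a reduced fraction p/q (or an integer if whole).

Fay's neighbors: Dmitri, Eva, and Sara (k = 3).
Possible neighbor pairs: C(3,2) = 3. Edges among them: Dmitri–Sara, Eva–Sara → e = 2.
Clustering(Fay) = 2/3.

2/3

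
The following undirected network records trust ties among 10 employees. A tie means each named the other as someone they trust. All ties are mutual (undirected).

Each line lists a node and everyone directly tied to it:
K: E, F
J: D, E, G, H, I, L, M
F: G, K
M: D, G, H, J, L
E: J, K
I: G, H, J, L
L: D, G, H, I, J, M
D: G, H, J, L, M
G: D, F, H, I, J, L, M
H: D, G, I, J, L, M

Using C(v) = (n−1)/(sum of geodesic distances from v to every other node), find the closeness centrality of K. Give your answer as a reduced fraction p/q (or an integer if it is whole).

3/7

Distances from K: D:3, E:1, F:1, G:2, H:3, I:3, J:2, L:3, M:3. Sum = 21.
n = 10, so closeness = 9/21 = 3/7.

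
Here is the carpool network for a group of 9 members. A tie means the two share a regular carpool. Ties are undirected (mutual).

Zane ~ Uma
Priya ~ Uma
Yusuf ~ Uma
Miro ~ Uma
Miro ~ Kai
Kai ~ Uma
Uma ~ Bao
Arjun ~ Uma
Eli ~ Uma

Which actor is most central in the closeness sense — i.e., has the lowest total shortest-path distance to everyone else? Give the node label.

Uma

Farness (sum of distances to all others) for each node — Arjun:15, Bao:15, Eli:15, Kai:14, Miro:14, Priya:15, Uma:8, Yusuf:15, Zane:15.
The smallest farness is 8, for Uma, so Uma has the highest closeness.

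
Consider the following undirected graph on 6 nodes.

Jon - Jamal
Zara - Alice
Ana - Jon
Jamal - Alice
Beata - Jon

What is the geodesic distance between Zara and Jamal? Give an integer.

One shortest route is Zara – Alice – Jamal, which uses 2 edges, and Zara and Jamal are not directly tied, so nothing shorter exists. So d(Zara,Jamal) = 2.

2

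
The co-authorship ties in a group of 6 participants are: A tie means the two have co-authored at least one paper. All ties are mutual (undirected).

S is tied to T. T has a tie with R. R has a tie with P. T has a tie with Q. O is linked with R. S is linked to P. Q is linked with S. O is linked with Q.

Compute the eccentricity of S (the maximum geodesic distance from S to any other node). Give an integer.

2

Distances from S: O:2, P:1, Q:1, R:2, T:1.
The largest is 2 (to R and O), so the eccentricity of S is 2.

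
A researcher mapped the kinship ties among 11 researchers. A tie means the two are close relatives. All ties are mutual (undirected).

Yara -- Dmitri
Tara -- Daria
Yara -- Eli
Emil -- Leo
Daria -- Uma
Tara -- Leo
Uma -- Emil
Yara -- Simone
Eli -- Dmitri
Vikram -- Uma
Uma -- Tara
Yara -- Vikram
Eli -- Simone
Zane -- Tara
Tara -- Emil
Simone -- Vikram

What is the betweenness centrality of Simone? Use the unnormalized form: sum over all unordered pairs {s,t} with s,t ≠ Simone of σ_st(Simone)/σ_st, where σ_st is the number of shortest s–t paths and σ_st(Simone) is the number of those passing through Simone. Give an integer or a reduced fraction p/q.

Pairs whose geodesics pass through Simone — Tara–Eli: 1/2; Daria–Eli: 1/2; Emil–Eli: 1/2; Leo–Eli: 2/4; Zane–Eli: 1/2; Uma–Eli: 1/2; Eli–Vikram: 1/2.
All other pairs contribute 0.
Summing the contributions gives betweenness(Simone) = 7/2.

7/2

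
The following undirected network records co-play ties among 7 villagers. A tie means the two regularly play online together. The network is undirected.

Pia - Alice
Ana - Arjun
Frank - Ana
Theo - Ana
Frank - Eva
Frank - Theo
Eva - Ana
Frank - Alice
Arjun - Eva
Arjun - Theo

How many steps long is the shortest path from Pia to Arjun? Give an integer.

One shortest route is Pia – Alice – Frank – Ana – Arjun, which uses 4 edges, and at distance 3 from Pia we only reach {Ana, Eva, Theo}, which does not include Arjun. So d(Pia,Arjun) = 4.

4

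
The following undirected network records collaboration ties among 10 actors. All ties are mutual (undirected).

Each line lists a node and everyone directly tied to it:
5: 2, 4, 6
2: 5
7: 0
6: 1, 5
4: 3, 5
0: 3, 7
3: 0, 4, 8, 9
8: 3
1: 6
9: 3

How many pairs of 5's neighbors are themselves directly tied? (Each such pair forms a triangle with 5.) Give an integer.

0

5's neighbors are 2, 4, and 6, but none of them are tied to each other, so no triangle contains 5.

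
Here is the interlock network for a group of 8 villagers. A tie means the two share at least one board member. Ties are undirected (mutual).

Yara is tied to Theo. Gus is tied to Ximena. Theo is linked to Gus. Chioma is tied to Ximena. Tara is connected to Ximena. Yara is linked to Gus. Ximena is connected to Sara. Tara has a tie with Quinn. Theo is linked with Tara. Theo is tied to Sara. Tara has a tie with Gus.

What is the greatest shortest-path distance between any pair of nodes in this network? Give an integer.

3

Eccentricity of each node (its greatest distance to any other): Chioma:3, Gus:2, Quinn:3, Sara:3, Tara:2, Theo:3, Ximena:2, Yara:3.
The maximum eccentricity is 3, realized for instance by the pair Yara–Quinn via Yara – Gus – Tara – Quinn. So the diameter is 3.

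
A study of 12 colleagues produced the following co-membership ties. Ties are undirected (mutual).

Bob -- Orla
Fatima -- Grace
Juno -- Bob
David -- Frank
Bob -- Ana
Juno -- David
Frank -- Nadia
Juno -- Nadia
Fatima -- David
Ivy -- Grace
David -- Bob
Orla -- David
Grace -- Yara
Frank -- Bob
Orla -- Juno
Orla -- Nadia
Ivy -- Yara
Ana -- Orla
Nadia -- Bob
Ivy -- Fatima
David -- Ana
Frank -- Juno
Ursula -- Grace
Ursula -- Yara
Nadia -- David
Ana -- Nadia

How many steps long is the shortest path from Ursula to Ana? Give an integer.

4

One shortest route is Ursula – Grace – Fatima – David – Ana, which uses 4 edges, and at distance 3 from Ursula we only reach {David}, which does not include Ana. So d(Ursula,Ana) = 4.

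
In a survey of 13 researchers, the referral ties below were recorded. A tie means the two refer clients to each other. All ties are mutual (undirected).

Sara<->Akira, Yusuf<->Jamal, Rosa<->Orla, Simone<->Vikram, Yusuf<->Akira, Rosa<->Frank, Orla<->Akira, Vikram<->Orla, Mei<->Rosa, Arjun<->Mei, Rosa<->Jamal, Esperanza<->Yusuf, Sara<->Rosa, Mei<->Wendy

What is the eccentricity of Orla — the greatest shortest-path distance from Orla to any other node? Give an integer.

3

Distances from Orla: Akira:1, Arjun:3, Esperanza:3, Frank:2, Jamal:2, Mei:2, Rosa:1, Sara:2, Simone:2, Vikram:1, Wendy:3, Yusuf:2.
The largest is 3 (to Esperanza, Wendy, and Arjun), so the eccentricity of Orla is 3.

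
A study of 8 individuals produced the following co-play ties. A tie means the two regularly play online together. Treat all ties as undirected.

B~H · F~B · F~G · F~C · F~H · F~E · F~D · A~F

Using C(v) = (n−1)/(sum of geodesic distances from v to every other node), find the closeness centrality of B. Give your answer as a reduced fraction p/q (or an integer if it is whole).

7/12

Distances from B: A:2, C:2, D:2, E:2, F:1, G:2, H:1. Sum = 12.
n = 8, so closeness = 7/12.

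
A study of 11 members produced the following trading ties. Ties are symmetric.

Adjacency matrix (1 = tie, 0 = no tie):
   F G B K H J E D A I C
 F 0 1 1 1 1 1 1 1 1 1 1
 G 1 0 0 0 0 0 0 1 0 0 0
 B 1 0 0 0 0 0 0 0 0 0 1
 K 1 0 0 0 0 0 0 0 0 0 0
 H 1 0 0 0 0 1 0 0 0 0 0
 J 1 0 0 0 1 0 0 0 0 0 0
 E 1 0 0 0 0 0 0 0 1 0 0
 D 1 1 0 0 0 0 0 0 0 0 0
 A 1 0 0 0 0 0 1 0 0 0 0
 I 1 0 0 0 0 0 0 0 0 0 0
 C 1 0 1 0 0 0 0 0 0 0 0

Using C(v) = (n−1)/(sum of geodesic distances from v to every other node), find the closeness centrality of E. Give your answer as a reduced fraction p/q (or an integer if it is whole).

5/9

Distances from E: A:1, B:2, C:2, D:2, F:1, G:2, H:2, I:2, J:2, K:2. Sum = 18.
n = 11, so closeness = 10/18 = 5/9.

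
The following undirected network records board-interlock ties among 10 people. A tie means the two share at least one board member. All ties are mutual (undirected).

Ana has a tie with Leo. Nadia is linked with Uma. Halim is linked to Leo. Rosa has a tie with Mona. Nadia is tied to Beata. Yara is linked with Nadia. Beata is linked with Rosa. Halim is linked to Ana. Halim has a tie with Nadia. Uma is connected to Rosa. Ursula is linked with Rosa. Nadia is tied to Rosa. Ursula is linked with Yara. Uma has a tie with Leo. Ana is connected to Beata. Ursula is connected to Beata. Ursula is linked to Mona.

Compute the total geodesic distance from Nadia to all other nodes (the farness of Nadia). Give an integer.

13

Distances from Nadia: Ana:2, Beata:1, Halim:1, Leo:2, Mona:2, Rosa:1, Uma:1, Ursula:2, Yara:1.
Sum = 2 + 1 + 1 + 2 + 2 + 1 + 1 + 2 + 1 = 13.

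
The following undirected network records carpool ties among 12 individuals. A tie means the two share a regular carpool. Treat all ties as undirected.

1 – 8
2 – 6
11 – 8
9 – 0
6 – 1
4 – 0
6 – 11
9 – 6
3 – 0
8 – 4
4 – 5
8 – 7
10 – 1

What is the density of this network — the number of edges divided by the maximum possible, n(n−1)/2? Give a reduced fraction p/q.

13/66

There are 13 edges and 12 nodes, so the maximum possible is C(12,2) = 66.
Density = 13/66.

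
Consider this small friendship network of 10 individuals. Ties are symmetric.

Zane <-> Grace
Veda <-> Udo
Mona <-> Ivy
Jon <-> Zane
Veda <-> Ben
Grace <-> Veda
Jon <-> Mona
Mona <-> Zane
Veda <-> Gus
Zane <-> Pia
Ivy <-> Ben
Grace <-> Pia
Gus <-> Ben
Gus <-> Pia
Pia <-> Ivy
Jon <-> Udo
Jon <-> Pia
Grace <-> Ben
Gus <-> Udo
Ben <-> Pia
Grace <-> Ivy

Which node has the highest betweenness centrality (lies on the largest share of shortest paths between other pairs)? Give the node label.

Unnormalized betweenness of each node: Ben:49/20, Grace:10/3, Gus:5/3, Ivy:41/15, Jon:229/60, Mona:1, Pia:61/10, Udo:39/20, Veda:13/6, Zane:107/60.
Pia has the largest value, 61/10, making it the main broker — the node through which the most shortest paths run.

Pia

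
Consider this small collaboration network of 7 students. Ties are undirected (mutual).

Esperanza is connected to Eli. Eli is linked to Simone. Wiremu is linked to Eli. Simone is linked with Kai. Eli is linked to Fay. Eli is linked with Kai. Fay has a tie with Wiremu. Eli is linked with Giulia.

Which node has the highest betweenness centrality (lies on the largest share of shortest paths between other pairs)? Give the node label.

Unnormalized betweenness of each node: Eli:13, Esperanza:0, Fay:0, Giulia:0, Kai:0, Simone:0, Wiremu:0.
Eli has the largest value, 13, making it the main broker — the node through which the most shortest paths run.

Eli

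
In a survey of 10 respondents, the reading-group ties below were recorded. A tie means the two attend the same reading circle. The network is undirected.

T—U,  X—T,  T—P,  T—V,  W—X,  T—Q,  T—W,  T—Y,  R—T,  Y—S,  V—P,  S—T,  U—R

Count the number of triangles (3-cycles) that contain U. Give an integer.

1

U's neighbors: R and T.
Neighbor pairs that are themselves tied: U–R–T. Each forms one triangle with U, for 1 in total.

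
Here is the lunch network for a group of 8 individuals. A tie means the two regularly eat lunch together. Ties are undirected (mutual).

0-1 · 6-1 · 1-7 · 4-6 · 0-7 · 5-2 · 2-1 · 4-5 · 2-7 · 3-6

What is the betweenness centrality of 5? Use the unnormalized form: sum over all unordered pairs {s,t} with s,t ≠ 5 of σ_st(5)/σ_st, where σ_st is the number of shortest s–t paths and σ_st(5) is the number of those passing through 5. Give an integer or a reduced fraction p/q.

3/2

Pairs whose geodesics pass through 5 — 2–4: 1; 7–4: 1/2.
All other pairs contribute 0.
Summing the contributions gives betweenness(5) = 3/2.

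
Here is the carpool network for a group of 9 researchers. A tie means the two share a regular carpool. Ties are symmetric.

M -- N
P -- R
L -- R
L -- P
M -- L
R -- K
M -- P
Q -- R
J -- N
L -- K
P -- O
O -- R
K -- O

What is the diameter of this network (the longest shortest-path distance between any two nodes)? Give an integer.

5

Eccentricity of each node (its greatest distance to any other): J:5, K:4, L:3, M:3, N:4, O:4, P:3, Q:5, R:4.
The maximum eccentricity is 5, realized for instance by the pair J–Q via J – N – M – P – R – Q. So the diameter is 5.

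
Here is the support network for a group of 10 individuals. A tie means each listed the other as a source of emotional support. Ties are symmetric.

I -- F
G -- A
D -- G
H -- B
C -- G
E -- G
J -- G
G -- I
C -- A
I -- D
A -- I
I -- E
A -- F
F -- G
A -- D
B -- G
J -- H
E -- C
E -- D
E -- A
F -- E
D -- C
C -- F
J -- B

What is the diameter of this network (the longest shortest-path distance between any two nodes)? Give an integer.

3

Eccentricity of each node (its greatest distance to any other): A:3, B:2, C:3, D:3, E:3, F:3, G:2, H:3, I:3, J:2.
The maximum eccentricity is 3, realized for instance by the pair H–D via H – B – G – D. So the diameter is 3.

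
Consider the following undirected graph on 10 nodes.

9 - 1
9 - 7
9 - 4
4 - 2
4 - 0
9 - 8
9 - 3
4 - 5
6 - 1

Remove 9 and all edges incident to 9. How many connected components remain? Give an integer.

Without 9, the remaining ties split the others into: {0, 2, 4, 5}; {1, 6}; {8}; {3}; {7}.
That's 5 separate components.

5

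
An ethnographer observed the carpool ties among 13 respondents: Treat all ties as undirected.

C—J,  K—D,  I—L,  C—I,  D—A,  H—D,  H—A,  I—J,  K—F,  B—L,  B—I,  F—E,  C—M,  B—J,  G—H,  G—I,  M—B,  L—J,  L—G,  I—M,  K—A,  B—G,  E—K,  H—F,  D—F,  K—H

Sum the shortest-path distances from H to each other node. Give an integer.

Distances from H: A:1, B:2, C:3, D:1, E:2, F:1, G:1, I:2, J:3, K:1, L:2, M:3.
Sum = 1 + 2 + 3 + 1 + 2 + 1 + 1 + 2 + 3 + 1 + 2 + 3 = 22.

22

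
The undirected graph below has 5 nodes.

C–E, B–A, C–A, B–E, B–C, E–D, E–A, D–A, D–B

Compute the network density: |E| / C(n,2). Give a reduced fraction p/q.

There are 9 edges and 5 nodes, so the maximum possible is C(5,2) = 10.
Density = 9/10.

9/10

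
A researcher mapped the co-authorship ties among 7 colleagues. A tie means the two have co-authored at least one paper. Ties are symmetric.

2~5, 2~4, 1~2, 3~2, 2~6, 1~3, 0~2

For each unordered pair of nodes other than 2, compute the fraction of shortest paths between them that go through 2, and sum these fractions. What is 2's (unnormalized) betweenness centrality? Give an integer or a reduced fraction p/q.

14

Pairs whose geodesics pass through 2 — 3–4: 1; 3–6: 1; 3–0: 1; 3–5: 1; 4–6: 1; 4–1: 1; 4–0: 1; 4–5: 1; 6–1: 1; 6–0: 1; 6–5: 1; 1–0: 1; 1–5: 1; 0–5: 1.
All other pairs contribute 0.
Summing the contributions gives betweenness(2) = 14.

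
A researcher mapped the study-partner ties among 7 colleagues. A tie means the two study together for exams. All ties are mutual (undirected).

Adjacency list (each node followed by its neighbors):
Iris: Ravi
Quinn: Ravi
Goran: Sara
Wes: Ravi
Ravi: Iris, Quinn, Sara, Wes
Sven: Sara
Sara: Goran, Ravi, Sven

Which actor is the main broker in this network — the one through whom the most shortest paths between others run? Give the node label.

Ravi

Unnormalized betweenness of each node: Goran:0, Iris:0, Quinn:0, Ravi:12, Sara:9, Sven:0, Wes:0.
Ravi has the largest value, 12, making it the main broker — the node through which the most shortest paths run.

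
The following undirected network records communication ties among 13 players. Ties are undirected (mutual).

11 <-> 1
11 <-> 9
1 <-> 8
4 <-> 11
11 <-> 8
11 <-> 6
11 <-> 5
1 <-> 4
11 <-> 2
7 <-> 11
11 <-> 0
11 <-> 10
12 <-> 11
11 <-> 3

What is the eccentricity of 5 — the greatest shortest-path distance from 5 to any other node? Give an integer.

2

Distances from 5: 0:2, 1:2, 2:2, 3:2, 4:2, 6:2, 7:2, 8:2, 9:2, 10:2, 11:1, 12:2.
The largest is 2 (to 1, 3, 9, 8, 4, 0, 6, 7, 12, 2, and 10), so the eccentricity of 5 is 2.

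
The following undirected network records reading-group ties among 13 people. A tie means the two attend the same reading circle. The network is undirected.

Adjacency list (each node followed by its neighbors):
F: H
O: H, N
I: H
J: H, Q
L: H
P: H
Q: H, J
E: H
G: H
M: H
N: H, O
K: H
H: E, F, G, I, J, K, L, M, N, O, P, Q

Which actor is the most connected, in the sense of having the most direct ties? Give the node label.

Degrees — E:1, F:1, G:1, H:12, I:1, J:2, K:1, L:1, M:1, N:2, O:2, P:1, Q:2.
The maximum is 12, attained only by H.

H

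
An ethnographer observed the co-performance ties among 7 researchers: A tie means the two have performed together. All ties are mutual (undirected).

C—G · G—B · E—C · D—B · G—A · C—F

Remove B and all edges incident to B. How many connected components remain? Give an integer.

Without B, the remaining ties split the others into: {A, C, E, F, G}; {D}.
That's 2 separate components.

2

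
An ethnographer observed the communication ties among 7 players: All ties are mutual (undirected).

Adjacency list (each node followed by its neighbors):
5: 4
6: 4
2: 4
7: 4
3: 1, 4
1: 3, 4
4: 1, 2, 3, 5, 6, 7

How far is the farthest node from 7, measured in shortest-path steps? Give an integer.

2

Distances from 7: 1:2, 2:2, 3:2, 4:1, 5:2, 6:2.
The largest is 2 (to 6, 3, 1, 5, and 2), so the eccentricity of 7 is 2.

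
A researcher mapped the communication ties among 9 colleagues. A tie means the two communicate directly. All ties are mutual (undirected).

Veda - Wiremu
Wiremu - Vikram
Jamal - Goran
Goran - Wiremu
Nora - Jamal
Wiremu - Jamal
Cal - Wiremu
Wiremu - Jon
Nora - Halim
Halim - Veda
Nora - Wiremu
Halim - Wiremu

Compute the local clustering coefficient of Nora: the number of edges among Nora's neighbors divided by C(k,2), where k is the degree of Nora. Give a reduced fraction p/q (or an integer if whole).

2/3

Nora's neighbors: Halim, Jamal, and Wiremu (k = 3).
Possible neighbor pairs: C(3,2) = 3. Edges among them: Halim–Wiremu, Jamal–Wiremu → e = 2.
Clustering(Nora) = 2/3.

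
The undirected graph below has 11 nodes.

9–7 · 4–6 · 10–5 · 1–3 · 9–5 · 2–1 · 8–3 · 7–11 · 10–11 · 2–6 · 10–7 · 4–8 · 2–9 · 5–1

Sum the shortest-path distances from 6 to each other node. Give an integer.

25

Distances from 6: 1:2, 2:1, 3:3, 4:1, 5:3, 7:3, 8:2, 9:2, 10:4, 11:4.
Sum = 2 + 1 + 3 + 1 + 3 + 3 + 2 + 2 + 4 + 4 = 25.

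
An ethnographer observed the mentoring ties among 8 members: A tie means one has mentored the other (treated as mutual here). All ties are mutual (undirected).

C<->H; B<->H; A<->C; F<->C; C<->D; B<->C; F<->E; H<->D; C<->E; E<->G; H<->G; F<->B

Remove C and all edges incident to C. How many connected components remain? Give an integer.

2

Without C, the remaining ties split the others into: {B, D, E, F, G, H}; {A}.
That's 2 separate components.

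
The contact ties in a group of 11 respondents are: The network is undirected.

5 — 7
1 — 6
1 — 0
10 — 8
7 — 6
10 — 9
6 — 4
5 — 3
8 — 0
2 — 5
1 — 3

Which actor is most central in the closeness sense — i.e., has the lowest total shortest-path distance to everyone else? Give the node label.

1

Farness (sum of distances to all others) for each node — 0:24, 1:21, 2:37, 3:25, 4:33, 5:28, 6:24, 7:28, 8:29, 9:45, 10:36.
The smallest farness is 21, for 1, so 1 has the highest closeness.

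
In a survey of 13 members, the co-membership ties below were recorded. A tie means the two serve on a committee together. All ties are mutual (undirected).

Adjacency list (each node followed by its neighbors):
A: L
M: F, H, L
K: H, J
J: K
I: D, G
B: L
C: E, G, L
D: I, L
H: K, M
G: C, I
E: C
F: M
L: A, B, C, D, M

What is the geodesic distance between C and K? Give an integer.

4

One shortest route is C – L – M – H – K, which uses 4 edges, and at distance 3 from C we only reach {F, H}, which does not include K. So d(C,K) = 4.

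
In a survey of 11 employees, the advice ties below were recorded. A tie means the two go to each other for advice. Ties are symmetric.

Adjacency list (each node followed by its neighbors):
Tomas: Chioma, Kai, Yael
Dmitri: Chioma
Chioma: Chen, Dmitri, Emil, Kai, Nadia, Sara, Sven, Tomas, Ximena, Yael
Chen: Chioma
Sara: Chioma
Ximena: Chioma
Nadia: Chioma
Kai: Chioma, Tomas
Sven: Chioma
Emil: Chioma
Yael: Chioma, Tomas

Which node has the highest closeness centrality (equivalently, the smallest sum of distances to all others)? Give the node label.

Farness (sum of distances to all others) for each node — Chen:19, Chioma:10, Dmitri:19, Emil:19, Kai:18, Nadia:19, Sara:19, Sven:19, Tomas:17, Ximena:19, Yael:18.
The smallest farness is 10, for Chioma, so Chioma has the highest closeness.

Chioma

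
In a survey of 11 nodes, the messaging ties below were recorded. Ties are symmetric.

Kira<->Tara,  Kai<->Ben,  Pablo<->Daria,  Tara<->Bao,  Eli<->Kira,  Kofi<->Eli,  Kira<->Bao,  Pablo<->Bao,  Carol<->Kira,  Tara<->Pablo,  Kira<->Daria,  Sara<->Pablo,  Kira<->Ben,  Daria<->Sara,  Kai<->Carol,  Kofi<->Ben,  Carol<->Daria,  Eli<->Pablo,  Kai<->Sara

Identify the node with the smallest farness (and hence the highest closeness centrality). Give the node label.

Farness (sum of distances to all others) for each node — Bao:19, Ben:18, Carol:18, Daria:17, Eli:18, Kai:20, Kira:14, Kofi:23, Pablo:16, Sara:18, Tara:19.
The smallest farness is 14, for Kira, so Kira has the highest closeness.

Kira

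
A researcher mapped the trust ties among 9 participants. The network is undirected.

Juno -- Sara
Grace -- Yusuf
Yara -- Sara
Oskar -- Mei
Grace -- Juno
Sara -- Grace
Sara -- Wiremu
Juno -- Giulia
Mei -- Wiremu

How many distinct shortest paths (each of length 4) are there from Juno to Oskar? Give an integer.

The shortest distance is 4, and the only length-4 path is Juno–Sara–Wiremu–Mei–Oskar. So there is exactly 1 shortest path.

1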